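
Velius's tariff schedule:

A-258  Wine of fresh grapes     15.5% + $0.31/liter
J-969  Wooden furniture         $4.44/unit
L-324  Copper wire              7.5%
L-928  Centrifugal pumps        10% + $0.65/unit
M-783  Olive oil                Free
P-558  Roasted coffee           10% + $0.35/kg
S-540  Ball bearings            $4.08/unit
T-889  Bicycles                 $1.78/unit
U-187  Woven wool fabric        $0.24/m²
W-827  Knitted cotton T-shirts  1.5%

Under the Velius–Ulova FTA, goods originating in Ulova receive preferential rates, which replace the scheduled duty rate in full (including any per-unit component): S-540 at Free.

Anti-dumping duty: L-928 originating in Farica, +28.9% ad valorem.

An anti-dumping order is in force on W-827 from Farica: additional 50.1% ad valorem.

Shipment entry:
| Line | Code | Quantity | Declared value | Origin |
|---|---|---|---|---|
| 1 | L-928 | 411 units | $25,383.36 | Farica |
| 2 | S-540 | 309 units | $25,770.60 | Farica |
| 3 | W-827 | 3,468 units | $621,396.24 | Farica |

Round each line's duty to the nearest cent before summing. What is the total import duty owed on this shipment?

$332,042.46

Line 1 (L-928, Farica, 411 units, $25,383.36):
Base rate for L-928 is 10% + $0.65/unit.
Additional duty on L-928 from Farica: +28.9%. Applied ad valorem rate: 10% + 28.9% = 38.9%.
Duty = $25,383.36 × 38.9% + 411 × $0.65 = $10,141.28.
Line 2 (S-540, Farica, 309 units, $25,770.60):
Base rate for S-540 is $4.08/unit.
S-540 has an FTA preferential rate, but origin Farica is not Ulova; base rate stands.
Duty = 309 × $4.08 = $1,260.72.
Line 3 (W-827, Farica, 3,468 units, $621,396.24):
Base rate for W-827 is 1.5%.
Additional duty on W-827 from Farica: +50.1%. Applied ad valorem rate: 1.5% + 50.1% = 51.6%.
Duty = $621,396.24 × 51.6% = $320,640.46.
Total = $10,141.28 + $1,260.72 + $320,640.46 = $332,042.46.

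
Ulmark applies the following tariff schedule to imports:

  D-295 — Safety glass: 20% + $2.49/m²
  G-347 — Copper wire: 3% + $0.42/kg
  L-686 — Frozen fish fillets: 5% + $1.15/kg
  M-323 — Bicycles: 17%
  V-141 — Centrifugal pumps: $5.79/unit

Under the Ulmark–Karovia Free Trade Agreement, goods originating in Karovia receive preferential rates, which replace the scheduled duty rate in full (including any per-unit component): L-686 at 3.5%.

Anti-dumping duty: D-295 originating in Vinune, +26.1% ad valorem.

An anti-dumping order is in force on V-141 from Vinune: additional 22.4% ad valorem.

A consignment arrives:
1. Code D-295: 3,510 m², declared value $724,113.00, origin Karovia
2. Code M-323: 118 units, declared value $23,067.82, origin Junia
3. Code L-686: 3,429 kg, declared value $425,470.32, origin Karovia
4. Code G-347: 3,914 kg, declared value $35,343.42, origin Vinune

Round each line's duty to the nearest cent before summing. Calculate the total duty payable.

$175,079.67

Line 1 (D-295, Karovia, 3,510 m², $724,113.00):
Base rate for D-295 is 20% + $2.49/m².
Origin Karovia is the FTA partner but D-295 is not on the preference list; base rate stands.
The additional-duty order on D-295 targets Vinune, not Karovia; it does not apply.
Duty = $724,113.00 × 20% + 3,510 × $2.49 = $153,562.50.
Line 2 (M-323, Junia, 118 units, $23,067.82):
Base rate for M-323 is 17%.
Duty = $23,067.82 × 17% = $3,921.53.
Line 3 (L-686, Karovia, 3,429 kg, $425,470.32):
Base rate for L-686 is 5% + $1.15/kg.
Origin Karovia qualifies under the Ulmark–Karovia agreement and L-686 is covered: preferential rate 3.5% applies instead.
Duty = $425,470.32 × 3.5% = $14,891.46.
Line 4 (G-347, Vinune, 3,914 kg, $35,343.42):
Base rate for G-347 is 3% + $0.42/kg.
Duty = $35,343.42 × 3% + 3,914 × $0.42 = $2,704.18.
Total = $153,562.50 + $3,921.53 + $14,891.46 + $2,704.18 = $175,079.67.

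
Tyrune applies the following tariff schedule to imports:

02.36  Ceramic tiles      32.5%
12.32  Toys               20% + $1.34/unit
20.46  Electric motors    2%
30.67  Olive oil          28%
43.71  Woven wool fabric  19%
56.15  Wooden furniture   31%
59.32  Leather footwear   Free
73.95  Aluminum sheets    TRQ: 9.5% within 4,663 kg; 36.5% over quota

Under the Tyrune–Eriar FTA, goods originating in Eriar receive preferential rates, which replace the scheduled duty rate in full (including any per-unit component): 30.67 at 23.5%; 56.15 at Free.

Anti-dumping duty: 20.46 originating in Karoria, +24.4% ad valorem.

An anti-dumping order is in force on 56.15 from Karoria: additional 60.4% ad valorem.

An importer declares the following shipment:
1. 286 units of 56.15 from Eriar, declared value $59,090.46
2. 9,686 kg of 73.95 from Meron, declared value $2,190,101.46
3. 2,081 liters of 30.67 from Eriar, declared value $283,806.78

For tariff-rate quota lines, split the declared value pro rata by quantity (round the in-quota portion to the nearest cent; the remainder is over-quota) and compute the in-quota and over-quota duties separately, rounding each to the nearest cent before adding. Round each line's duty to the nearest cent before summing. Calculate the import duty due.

$581,406.87

Line 1 (56.15, Eriar, 286 units, $59,090.46):
Base rate for 56.15 is 31%.
Origin Eriar qualifies under the Tyrune–Eriar agreement and 56.15 is covered: preferential rate Free applies instead.
The additional-duty order on 56.15 targets Karoria, not Eriar; it does not apply.
Duty = $59,090.46 × 0% = $0.00.
Line 2 (73.95, Meron, 9,686 kg, $2,190,101.46):
Code 73.95 is under a tariff-rate quota (threshold 4,663 kg). In-quota: 4,663 kg at 9.5%; over-quota: 5,023 kg at 36.5%.
Pro-rata value split: in-quota = $2,190,101.46 × 4,663/9,686 = $1,054,350.93; over-quota = $2,190,101.46 − $1,054,350.93 = $1,135,750.53.
In-quota duty = $1,054,350.93 × 9.5% = $100,163.34. Over-quota duty = $1,135,750.53 × 36.5% = $414,548.94.
Line duty = $100,163.34 + $414,548.94 = $514,712.28.
Line 3 (30.67, Eriar, 2,081 liters, $283,806.78):
Base rate for 30.67 is 28%.
Origin Eriar qualifies under the Tyrune–Eriar agreement and 30.67 is covered: preferential rate 23.5% applies instead.
Duty = $283,806.78 × 23.5% = $66,694.59.
Total = $0.00 + $514,712.28 + $66,694.59 = $581,406.87.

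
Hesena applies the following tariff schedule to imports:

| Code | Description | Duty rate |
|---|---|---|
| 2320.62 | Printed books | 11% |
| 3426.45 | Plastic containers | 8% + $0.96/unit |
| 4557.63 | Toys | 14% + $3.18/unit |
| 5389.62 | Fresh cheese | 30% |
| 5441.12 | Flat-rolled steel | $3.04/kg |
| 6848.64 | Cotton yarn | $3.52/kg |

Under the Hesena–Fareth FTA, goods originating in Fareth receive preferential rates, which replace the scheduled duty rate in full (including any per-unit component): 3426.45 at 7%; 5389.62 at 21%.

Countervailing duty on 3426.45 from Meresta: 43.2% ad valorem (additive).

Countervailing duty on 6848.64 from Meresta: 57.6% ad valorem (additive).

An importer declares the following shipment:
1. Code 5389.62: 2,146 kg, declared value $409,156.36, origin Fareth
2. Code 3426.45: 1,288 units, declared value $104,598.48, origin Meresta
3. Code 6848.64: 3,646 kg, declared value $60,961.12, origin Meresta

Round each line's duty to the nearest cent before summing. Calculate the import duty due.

$188,661.27

Line 1 (5389.62, Fareth, 2,146 kg, $409,156.36):
Base rate for 5389.62 is 30%.
Origin Fareth qualifies under the Hesena–Fareth agreement and 5389.62 is covered: preferential rate 21% applies instead.
Duty = $409,156.36 × 21% = $85,922.84.
Line 2 (3426.45, Meresta, 1,288 units, $104,598.48):
Base rate for 3426.45 is 8% + $0.96/unit.
3426.45 has an FTA preferential rate, but origin Meresta is not Fareth; base rate stands.
Additional duty on 3426.45 from Meresta: +43.2%. Applied ad valorem rate: 8% + 43.2% = 51.2%.
Duty = $104,598.48 × 51.2% + 1,288 × $0.96 = $54,790.90.
Line 3 (6848.64, Meresta, 3,646 kg, $60,961.12):
Base rate for 6848.64 is $3.52/kg.
Additional duty on 6848.64 from Meresta: +57.6% ad valorem. Applied ad valorem rate = 57.6%.
Duty = $60,961.12 × 57.6% + 3,646 × $3.52 = $47,947.53.
Total = $85,922.84 + $54,790.90 + $47,947.53 = $188,661.27.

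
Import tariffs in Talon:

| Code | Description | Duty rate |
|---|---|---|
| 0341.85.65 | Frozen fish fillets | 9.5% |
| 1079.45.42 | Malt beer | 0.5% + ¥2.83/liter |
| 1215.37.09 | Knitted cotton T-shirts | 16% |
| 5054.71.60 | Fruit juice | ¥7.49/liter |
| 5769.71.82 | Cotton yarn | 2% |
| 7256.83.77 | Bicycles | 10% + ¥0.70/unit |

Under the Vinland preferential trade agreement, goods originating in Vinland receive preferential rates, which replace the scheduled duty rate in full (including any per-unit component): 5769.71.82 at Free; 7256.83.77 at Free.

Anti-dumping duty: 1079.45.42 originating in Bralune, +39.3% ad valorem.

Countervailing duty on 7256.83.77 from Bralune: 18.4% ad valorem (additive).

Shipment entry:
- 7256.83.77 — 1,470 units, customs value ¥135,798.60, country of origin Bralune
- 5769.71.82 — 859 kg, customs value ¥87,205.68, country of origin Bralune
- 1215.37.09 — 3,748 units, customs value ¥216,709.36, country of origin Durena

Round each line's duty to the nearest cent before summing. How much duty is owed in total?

¥76,013.41

Line 1 (7256.83.77, Bralune, 1,470 units, ¥135,798.60):
Base rate for 7256.83.77 is 10% + ¥0.70/unit.
7256.83.77 has an FTA preferential rate, but origin Bralune is not Vinland; base rate stands.
Additional duty on 7256.83.77 from Bralune: +18.4%. Applied ad valorem rate: 10% + 18.4% = 28.4%.
Duty = ¥135,798.60 × 28.4% + 1,470 × ¥0.70 = ¥39,595.80.
Line 2 (5769.71.82, Bralune, 859 kg, ¥87,205.68):
Base rate for 5769.71.82 is 2%.
5769.71.82 has an FTA preferential rate, but origin Bralune is not Vinland; base rate stands.
Duty = ¥87,205.68 × 2% = ¥1,744.11.
Line 3 (1215.37.09, Durena, 3,748 units, ¥216,709.36):
Base rate for 1215.37.09 is 16%.
Duty = ¥216,709.36 × 16% = ¥34,673.50.
Total = ¥39,595.80 + ¥1,744.11 + ¥34,673.50 = ¥76,013.41.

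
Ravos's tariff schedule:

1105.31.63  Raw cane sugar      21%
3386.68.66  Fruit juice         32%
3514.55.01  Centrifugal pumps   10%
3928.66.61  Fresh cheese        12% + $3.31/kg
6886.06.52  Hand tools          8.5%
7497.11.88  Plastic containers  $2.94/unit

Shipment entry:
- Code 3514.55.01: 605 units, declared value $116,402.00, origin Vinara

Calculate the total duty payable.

Line 1 (3514.55.01, Vinara, 605 units, $116,402.00):
Base rate for 3514.55.01 is 10%.
Duty = $116,402.00 × 10% = $11,640.20.

$11,640.20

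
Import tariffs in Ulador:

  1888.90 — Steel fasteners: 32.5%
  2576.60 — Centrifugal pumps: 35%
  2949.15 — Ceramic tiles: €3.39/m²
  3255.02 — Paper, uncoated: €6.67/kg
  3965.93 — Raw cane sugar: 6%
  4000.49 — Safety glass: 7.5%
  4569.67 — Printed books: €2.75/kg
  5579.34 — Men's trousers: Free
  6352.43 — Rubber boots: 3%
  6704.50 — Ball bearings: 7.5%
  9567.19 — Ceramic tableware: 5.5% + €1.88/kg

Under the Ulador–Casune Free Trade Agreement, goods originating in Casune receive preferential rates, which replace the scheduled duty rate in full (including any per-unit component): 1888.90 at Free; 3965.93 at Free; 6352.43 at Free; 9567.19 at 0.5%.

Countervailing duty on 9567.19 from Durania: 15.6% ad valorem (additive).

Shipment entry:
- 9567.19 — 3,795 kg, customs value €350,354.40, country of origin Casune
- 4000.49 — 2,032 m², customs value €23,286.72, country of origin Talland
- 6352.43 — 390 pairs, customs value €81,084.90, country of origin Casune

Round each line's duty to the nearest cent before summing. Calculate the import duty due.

Line 1 (9567.19, Casune, 3,795 kg, €350,354.40):
Base rate for 9567.19 is 5.5% + €1.88/kg.
Origin Casune qualifies under the Ulador–Casune agreement and 9567.19 is covered: preferential rate 0.5% applies instead.
The additional-duty order on 9567.19 targets Durania, not Casune; it does not apply.
Duty = €350,354.40 × 0.5% = €1,751.77.
Line 2 (4000.49, Talland, 2,032 m², €23,286.72):
Base rate for 4000.49 is 7.5%.
Duty = €23,286.72 × 7.5% = €1,746.50.
Line 3 (6352.43, Casune, 390 pairs, €81,084.90):
Base rate for 6352.43 is 3%.
Origin Casune qualifies under the Ulador–Casune agreement and 6352.43 is covered: preferential rate Free applies instead.
Duty = €81,084.90 × 0% = €0.00.
Total = €1,751.77 + €1,746.50 + €0.00 = €3,498.27.

€3,498.27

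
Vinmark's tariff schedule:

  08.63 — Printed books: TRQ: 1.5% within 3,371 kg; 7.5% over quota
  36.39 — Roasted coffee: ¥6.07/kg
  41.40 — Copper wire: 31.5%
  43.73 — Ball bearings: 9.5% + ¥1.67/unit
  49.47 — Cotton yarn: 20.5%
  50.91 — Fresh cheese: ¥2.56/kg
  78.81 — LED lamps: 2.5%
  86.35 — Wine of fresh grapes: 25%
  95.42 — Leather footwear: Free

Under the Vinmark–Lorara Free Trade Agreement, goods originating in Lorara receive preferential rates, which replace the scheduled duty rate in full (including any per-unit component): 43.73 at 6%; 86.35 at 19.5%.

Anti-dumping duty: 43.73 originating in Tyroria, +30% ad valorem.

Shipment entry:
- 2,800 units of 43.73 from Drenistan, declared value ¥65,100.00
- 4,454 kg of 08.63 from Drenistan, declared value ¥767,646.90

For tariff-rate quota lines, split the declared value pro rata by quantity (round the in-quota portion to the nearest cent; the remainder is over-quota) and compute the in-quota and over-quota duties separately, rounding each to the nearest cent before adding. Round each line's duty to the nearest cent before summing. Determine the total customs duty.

Line 1 (43.73, Drenistan, 2,800 units, ¥65,100.00):
Base rate for 43.73 is 9.5% + ¥1.67/unit.
43.73 has an FTA preferential rate, but origin Drenistan is not Lorara; base rate stands.
The additional-duty order on 43.73 targets Tyroria, not Drenistan; it does not apply.
Duty = ¥65,100.00 × 9.5% + 2,800 × ¥1.67 = ¥10,860.50.
Line 2 (08.63, Drenistan, 4,454 kg, ¥767,646.90):
Code 08.63 is under a tariff-rate quota (threshold 3,371 kg). In-quota: 3,371 kg at 1.5%; over-quota: 1,083 kg at 7.5%.
Pro-rata value split: in-quota = ¥767,646.90 × 3,371/4,454 = ¥580,991.85; over-quota = ¥767,646.90 − ¥580,991.85 = ¥186,655.05.
In-quota duty = ¥580,991.85 × 1.5% = ¥8,714.88. Over-quota duty = ¥186,655.05 × 7.5% = ¥13,999.13.
Line duty = ¥8,714.88 + ¥13,999.13 = ¥22,714.01.
Total = ¥10,860.50 + ¥22,714.01 = ¥33,574.51.

¥33,574.51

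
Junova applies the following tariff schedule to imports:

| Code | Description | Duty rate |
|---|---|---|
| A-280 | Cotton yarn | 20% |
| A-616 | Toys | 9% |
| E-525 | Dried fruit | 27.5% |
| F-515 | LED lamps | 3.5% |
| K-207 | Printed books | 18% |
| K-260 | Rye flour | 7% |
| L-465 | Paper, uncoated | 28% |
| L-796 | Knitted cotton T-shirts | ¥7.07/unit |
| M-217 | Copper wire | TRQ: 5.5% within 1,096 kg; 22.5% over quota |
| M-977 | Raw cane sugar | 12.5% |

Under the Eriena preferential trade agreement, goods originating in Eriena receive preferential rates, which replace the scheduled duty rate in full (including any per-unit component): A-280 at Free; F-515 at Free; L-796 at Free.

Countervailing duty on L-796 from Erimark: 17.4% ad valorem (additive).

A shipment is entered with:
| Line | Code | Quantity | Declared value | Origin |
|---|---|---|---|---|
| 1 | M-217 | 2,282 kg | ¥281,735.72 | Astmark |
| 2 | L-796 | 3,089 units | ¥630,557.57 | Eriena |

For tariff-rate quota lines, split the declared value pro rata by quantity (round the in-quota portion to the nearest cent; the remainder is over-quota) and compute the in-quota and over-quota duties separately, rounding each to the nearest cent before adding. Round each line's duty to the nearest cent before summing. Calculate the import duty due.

Line 1 (M-217, Astmark, 2,282 kg, ¥281,735.72):
Code M-217 is under a tariff-rate quota (threshold 1,096 kg). In-quota: 1,096 kg at 5.5%; over-quota: 1,186 kg at 22.5%.
Pro-rata value split: in-quota = ¥281,735.72 × 1,096/2,282 = ¥135,312.16; over-quota = ¥281,735.72 − ¥135,312.16 = ¥146,423.56.
In-quota duty = ¥135,312.16 × 5.5% = ¥7,442.17. Over-quota duty = ¥146,423.56 × 22.5% = ¥32,945.30.
Line duty = ¥7,442.17 + ¥32,945.30 = ¥40,387.47.
Line 2 (L-796, Eriena, 3,089 units, ¥630,557.57):
Base rate for L-796 is ¥7.07/unit.
Origin Eriena qualifies under the Junova–Eriena agreement and L-796 is covered: preferential rate Free applies instead.
The additional-duty order on L-796 targets Erimark, not Eriena; it does not apply.
Duty = ¥630,557.57 × 0% = ¥0.00.
Total = ¥40,387.47 + ¥0.00 = ¥40,387.47.

¥40,387.47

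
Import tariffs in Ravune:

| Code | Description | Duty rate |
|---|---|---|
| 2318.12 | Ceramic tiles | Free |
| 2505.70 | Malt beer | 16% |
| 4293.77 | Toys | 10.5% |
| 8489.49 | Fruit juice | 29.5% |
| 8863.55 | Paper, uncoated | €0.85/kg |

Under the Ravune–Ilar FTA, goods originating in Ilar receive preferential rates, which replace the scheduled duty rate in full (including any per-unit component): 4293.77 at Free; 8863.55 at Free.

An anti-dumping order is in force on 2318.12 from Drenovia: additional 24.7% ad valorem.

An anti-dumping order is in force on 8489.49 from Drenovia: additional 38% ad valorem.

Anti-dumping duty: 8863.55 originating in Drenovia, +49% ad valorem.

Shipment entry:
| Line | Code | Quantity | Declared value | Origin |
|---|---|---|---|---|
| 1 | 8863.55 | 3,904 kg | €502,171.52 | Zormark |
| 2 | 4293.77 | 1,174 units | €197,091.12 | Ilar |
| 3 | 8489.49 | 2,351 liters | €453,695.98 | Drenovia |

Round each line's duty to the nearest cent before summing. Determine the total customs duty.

€309,563.19

Line 1 (8863.55, Zormark, 3,904 kg, €502,171.52):
Base rate for 8863.55 is €0.85/kg.
8863.55 has an FTA preferential rate, but origin Zormark is not Ilar; base rate stands.
The additional-duty order on 8863.55 targets Drenovia, not Zormark; it does not apply.
Duty = 3,904 × €0.85 = €3,318.40.
Line 2 (4293.77, Ilar, 1,174 units, €197,091.12):
Base rate for 4293.77 is 10.5%.
Origin Ilar qualifies under the Ravune–Ilar agreement and 4293.77 is covered: preferential rate Free applies instead.
Duty = €197,091.12 × 0% = €0.00.
Line 3 (8489.49, Drenovia, 2,351 liters, €453,695.98):
Base rate for 8489.49 is 29.5%.
Additional duty on 8489.49 from Drenovia: +38%. Applied ad valorem rate: 29.5% + 38% = 67.5%.
Duty = €453,695.98 × 67.5% = €306,244.79.
Total = €3,318.40 + €0.00 + €306,244.79 = €309,563.19.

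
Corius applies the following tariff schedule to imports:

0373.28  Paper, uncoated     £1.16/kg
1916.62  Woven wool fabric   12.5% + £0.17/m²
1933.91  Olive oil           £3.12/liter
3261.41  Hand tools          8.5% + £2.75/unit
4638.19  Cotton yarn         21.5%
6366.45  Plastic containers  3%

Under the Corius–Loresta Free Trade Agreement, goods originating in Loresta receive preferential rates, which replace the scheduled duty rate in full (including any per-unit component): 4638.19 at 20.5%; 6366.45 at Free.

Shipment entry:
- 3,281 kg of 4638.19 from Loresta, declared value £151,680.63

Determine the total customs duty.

Line 1 (4638.19, Loresta, 3,281 kg, £151,680.63):
Base rate for 4638.19 is 21.5%.
Origin Loresta qualifies under the Corius–Loresta agreement and 4638.19 is covered: preferential rate 20.5% applies instead.
Duty = £151,680.63 × 20.5% = £31,094.53.

£31,094.53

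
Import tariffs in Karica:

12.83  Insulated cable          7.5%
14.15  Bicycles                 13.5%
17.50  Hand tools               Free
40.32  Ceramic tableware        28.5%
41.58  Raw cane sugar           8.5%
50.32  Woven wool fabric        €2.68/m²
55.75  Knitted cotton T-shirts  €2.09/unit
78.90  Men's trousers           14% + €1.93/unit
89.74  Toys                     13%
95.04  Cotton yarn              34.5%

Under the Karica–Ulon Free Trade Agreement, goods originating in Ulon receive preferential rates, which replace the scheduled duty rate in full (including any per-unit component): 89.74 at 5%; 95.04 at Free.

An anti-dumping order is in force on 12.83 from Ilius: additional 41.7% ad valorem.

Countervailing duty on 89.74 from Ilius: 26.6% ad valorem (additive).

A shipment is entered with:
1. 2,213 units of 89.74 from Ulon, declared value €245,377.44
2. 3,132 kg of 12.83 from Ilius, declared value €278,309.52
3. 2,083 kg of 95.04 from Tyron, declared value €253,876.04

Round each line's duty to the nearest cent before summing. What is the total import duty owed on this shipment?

€236,784.38

Line 1 (89.74, Ulon, 2,213 units, €245,377.44):
Base rate for 89.74 is 13%.
Origin Ulon qualifies under the Karica–Ulon agreement and 89.74 is covered: preferential rate 5% applies instead.
The additional-duty order on 89.74 targets Ilius, not Ulon; it does not apply.
Duty = €245,377.44 × 5% = €12,268.87.
Line 2 (12.83, Ilius, 3,132 kg, €278,309.52):
Base rate for 12.83 is 7.5%.
Additional duty on 12.83 from Ilius: +41.7%. Applied ad valorem rate: 7.5% + 41.7% = 49.2%.
Duty = €278,309.52 × 49.2% = €136,928.28.
Line 3 (95.04, Tyron, 2,083 kg, €253,876.04):
Base rate for 95.04 is 34.5%.
95.04 has an FTA preferential rate, but origin Tyron is not Ulon; base rate stands.
Duty = €253,876.04 × 34.5% = €87,587.23.
Total = €12,268.87 + €136,928.28 + €87,587.23 = €236,784.38.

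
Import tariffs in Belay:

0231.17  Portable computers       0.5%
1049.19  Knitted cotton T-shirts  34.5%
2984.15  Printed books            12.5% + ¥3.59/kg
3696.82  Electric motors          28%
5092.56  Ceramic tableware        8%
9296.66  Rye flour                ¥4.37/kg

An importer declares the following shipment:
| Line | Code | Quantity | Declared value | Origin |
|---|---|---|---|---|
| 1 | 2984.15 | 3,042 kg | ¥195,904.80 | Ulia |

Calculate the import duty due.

Line 1 (2984.15, Ulia, 3,042 kg, ¥195,904.80):
Base rate for 2984.15 is 12.5% + ¥3.59/kg.
Duty = ¥195,904.80 × 12.5% + 3,042 × ¥3.59 = ¥35,408.88.

¥35,408.88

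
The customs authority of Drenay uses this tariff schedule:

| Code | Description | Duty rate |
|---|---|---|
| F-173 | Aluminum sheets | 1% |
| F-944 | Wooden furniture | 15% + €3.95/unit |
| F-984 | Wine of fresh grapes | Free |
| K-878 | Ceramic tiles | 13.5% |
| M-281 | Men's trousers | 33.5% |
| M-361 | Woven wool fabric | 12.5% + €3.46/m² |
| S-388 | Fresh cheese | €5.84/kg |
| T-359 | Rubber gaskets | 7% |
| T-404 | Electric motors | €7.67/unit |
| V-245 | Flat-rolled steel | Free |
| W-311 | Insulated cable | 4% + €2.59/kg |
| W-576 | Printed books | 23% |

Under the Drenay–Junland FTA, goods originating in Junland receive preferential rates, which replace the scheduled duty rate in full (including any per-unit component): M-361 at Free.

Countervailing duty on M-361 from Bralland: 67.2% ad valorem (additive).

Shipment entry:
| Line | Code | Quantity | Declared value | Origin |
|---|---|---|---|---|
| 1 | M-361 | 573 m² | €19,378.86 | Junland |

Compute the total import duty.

€0.00

Line 1 (M-361, Junland, 573 m², €19,378.86):
Base rate for M-361 is 12.5% + €3.46/m².
Origin Junland qualifies under the Drenay–Junland agreement and M-361 is covered: preferential rate Free applies instead.
The additional-duty order on M-361 targets Bralland, not Junland; it does not apply.
Duty = €19,378.86 × 0% = €0.00.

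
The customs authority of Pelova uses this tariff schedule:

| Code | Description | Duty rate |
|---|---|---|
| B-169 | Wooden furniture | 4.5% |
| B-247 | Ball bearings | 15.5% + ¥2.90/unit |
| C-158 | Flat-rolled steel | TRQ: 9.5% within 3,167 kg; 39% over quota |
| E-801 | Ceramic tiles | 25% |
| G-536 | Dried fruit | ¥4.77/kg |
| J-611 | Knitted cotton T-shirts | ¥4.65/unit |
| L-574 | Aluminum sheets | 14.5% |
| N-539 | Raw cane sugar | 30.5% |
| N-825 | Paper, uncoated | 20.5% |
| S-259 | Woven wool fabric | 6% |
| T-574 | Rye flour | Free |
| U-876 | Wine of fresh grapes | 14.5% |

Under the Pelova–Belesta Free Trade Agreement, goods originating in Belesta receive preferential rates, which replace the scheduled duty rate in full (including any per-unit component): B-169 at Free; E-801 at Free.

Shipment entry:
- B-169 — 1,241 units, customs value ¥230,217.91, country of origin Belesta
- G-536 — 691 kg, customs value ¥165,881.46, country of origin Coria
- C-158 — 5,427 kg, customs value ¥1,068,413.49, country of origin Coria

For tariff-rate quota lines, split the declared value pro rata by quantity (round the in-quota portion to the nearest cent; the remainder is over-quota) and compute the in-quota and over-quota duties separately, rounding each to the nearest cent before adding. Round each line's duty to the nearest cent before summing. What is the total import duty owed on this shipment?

¥236,048.58

Line 1 (B-169, Belesta, 1,241 units, ¥230,217.91):
Base rate for B-169 is 4.5%.
Origin Belesta qualifies under the Pelova–Belesta agreement and B-169 is covered: preferential rate Free applies instead.
Duty = ¥230,217.91 × 0% = ¥0.00.
Line 2 (G-536, Coria, 691 kg, ¥165,881.46):
Base rate for G-536 is ¥4.77/kg.
Duty = 691 × ¥4.77 = ¥3,296.07.
Line 3 (C-158, Coria, 5,427 kg, ¥1,068,413.49):
Code C-158 is under a tariff-rate quota (threshold 3,167 kg). In-quota: 3,167 kg at 9.5%; over-quota: 2,260 kg at 39%.
Pro-rata value split: in-quota = ¥1,068,413.49 × 3,167/5,427 = ¥623,487.29; over-quota = ¥1,068,413.49 − ¥623,487.29 = ¥444,926.20.
In-quota duty = ¥623,487.29 × 9.5% = ¥59,231.29. Over-quota duty = ¥444,926.20 × 39% = ¥173,521.22.
Line duty = ¥59,231.29 + ¥173,521.22 = ¥232,752.51.
Total = ¥0.00 + ¥3,296.07 + ¥232,752.51 = ¥236,048.58.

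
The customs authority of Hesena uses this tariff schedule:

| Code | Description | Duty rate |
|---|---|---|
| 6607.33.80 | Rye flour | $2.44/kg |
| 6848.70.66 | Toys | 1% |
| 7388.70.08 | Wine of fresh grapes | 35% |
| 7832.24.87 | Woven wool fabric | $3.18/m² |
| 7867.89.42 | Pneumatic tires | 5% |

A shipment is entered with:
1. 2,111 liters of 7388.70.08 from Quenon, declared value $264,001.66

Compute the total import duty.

Line 1 (7388.70.08, Quenon, 2,111 liters, $264,001.66):
Base rate for 7388.70.08 is 35%.
Duty = $264,001.66 × 35% = $92,400.58.

$92,400.58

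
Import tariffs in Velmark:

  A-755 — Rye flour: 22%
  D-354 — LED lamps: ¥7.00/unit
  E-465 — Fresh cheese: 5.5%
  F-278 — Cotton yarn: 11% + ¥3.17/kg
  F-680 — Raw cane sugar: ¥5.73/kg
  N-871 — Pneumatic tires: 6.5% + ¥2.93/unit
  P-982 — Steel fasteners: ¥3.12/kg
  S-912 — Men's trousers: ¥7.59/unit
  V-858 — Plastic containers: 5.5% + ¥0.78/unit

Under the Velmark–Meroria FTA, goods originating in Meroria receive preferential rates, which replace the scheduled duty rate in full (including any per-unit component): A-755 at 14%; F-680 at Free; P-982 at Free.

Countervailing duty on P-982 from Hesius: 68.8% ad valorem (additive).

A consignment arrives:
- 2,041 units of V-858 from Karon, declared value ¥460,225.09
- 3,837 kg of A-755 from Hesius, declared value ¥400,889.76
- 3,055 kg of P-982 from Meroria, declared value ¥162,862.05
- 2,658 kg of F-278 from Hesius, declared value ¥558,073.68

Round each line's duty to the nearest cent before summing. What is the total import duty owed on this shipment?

Line 1 (V-858, Karon, 2,041 units, ¥460,225.09):
Base rate for V-858 is 5.5% + ¥0.78/unit.
Duty = ¥460,225.09 × 5.5% + 2,041 × ¥0.78 = ¥26,904.36.
Line 2 (A-755, Hesius, 3,837 kg, ¥400,889.76):
Base rate for A-755 is 22%.
A-755 has an FTA preferential rate, but origin Hesius is not Meroria; base rate stands.
Duty = ¥400,889.76 × 22% = ¥88,195.75.
Line 3 (P-982, Meroria, 3,055 kg, ¥162,862.05):
Base rate for P-982 is ¥3.12/kg.
Origin Meroria qualifies under the Velmark–Meroria agreement and P-982 is covered: preferential rate Free applies instead.
The additional-duty order on P-982 targets Hesius, not Meroria; it does not apply.
Duty = ¥162,862.05 × 0% = ¥0.00.
Line 4 (F-278, Hesius, 2,658 kg, ¥558,073.68):
Base rate for F-278 is 11% + ¥3.17/kg.
Duty = ¥558,073.68 × 11% + 2,658 × ¥3.17 = ¥69,813.96.
Total = ¥26,904.36 + ¥88,195.75 + ¥0.00 + ¥69,813.96 = ¥184,914.07.

¥184,914.07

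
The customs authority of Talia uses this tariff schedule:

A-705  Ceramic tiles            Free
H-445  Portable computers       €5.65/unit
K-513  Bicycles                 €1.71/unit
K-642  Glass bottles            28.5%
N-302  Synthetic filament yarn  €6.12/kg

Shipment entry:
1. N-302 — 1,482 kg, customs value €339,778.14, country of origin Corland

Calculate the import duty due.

€9,069.84

Line 1 (N-302, Corland, 1,482 kg, €339,778.14):
Base rate for N-302 is €6.12/kg.
Duty = 1,482 × €6.12 = €9,069.84.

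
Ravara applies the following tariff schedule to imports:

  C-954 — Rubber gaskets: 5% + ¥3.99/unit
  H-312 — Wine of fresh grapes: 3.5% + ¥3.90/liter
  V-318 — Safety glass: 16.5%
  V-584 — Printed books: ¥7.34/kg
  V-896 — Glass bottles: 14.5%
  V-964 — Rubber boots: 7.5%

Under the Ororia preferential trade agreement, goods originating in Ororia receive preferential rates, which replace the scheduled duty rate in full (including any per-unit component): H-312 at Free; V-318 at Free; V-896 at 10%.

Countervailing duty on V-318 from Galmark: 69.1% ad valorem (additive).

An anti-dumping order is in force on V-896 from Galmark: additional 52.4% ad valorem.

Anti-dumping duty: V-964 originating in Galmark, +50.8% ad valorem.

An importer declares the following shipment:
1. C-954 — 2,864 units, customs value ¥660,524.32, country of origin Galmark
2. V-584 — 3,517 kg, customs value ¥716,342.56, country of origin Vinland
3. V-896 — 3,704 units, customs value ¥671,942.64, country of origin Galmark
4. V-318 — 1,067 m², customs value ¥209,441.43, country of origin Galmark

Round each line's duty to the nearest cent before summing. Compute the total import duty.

¥699,079.85

Line 1 (C-954, Galmark, 2,864 units, ¥660,524.32):
Base rate for C-954 is 5% + ¥3.99/unit.
Duty = ¥660,524.32 × 5% + 2,864 × ¥3.99 = ¥44,453.58.
Line 2 (V-584, Vinland, 3,517 kg, ¥716,342.56):
Base rate for V-584 is ¥7.34/kg.
Duty = 3,517 × ¥7.34 = ¥25,814.78.
Line 3 (V-896, Galmark, 3,704 units, ¥671,942.64):
Base rate for V-896 is 14.5%.
V-896 has an FTA preferential rate, but origin Galmark is not Ororia; base rate stands.
Additional duty on V-896 from Galmark: +52.4%. Applied ad valorem rate: 14.5% + 52.4% = 66.9%.
Duty = ¥671,942.64 × 66.9% = ¥449,529.63.
Line 4 (V-318, Galmark, 1,067 m², ¥209,441.43):
Base rate for V-318 is 16.5%.
V-318 has an FTA preferential rate, but origin Galmark is not Ororia; base rate stands.
Additional duty on V-318 from Galmark: +69.1%. Applied ad valorem rate: 16.5% + 69.1% = 85.6%.
Duty = ¥209,441.43 × 85.6% = ¥179,281.86.
Total = ¥44,453.58 + ¥25,814.78 + ¥449,529.63 + ¥179,281.86 = ¥699,079.85.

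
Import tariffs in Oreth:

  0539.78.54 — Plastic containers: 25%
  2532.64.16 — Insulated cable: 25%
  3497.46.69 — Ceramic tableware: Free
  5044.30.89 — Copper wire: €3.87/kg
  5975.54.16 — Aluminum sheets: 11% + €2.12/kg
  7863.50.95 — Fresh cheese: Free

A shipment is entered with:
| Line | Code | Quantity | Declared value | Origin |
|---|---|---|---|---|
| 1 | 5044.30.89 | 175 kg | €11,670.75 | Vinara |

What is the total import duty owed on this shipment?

Line 1 (5044.30.89, Vinara, 175 kg, €11,670.75):
Base rate for 5044.30.89 is €3.87/kg.
Duty = 175 × €3.87 = €677.25.

€677.25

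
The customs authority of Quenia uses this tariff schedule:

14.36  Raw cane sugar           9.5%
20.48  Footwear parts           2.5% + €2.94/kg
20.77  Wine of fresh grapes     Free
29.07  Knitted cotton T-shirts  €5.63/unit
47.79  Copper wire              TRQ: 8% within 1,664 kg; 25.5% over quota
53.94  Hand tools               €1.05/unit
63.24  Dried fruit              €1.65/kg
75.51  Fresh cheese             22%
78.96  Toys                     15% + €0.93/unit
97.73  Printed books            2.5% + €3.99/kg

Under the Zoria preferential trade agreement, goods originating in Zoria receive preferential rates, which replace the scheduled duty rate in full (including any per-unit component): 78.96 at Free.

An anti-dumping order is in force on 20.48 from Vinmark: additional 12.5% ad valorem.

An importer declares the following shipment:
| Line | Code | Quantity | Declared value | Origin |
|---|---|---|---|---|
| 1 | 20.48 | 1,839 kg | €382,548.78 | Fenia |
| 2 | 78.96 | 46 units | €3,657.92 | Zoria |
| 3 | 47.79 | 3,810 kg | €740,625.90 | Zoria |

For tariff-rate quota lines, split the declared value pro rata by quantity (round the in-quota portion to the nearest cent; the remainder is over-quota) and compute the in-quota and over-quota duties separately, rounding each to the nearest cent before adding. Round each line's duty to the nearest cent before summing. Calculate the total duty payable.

Line 1 (20.48, Fenia, 1,839 kg, €382,548.78):
Base rate for 20.48 is 2.5% + €2.94/kg.
The additional-duty order on 20.48 targets Vinmark, not Fenia; it does not apply.
Duty = €382,548.78 × 2.5% + 1,839 × €2.94 = €14,970.38.
Line 2 (78.96, Zoria, 46 units, €3,657.92):
Base rate for 78.96 is 15% + €0.93/unit.
Origin Zoria qualifies under the Quenia–Zoria agreement and 78.96 is covered: preferential rate Free applies instead.
Duty = €3,657.92 × 0% = €0.00.
Line 3 (47.79, Zoria, 3,810 kg, €740,625.90):
Code 47.79 is under a tariff-rate quota (threshold 1,664 kg). In-quota: 1,664 kg at 8%; over-quota: 2,146 kg at 25.5%.
Pro-rata value split: in-quota = €740,625.90 × 1,664/3,810 = €323,464.96; over-quota = €740,625.90 − €323,464.96 = €417,160.94.
In-quota duty = €323,464.96 × 8% = €25,877.20. Over-quota duty = €417,160.94 × 25.5% = €106,376.04.
Line duty = €25,877.20 + €106,376.04 = €132,253.24.
Total = €14,970.38 + €0.00 + €132,253.24 = €147,223.62.

€147,223.62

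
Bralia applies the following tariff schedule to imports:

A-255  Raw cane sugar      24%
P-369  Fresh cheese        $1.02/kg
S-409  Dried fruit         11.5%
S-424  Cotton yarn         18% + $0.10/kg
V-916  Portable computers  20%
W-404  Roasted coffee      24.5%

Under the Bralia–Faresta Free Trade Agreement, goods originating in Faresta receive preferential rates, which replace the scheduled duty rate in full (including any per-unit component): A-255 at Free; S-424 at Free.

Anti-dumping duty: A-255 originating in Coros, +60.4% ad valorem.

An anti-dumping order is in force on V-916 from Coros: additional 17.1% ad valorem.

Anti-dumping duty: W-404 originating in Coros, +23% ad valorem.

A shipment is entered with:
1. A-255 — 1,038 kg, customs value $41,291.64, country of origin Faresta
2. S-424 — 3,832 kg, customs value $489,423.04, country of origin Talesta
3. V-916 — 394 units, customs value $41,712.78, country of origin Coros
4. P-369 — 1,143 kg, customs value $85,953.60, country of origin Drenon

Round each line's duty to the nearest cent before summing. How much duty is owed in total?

Line 1 (A-255, Faresta, 1,038 kg, $41,291.64):
Base rate for A-255 is 24%.
Origin Faresta qualifies under the Bralia–Faresta agreement and A-255 is covered: preferential rate Free applies instead.
The additional-duty order on A-255 targets Coros, not Faresta; it does not apply.
Duty = $41,291.64 × 0% = $0.00.
Line 2 (S-424, Talesta, 3,832 kg, $489,423.04):
Base rate for S-424 is 18% + $0.10/kg.
S-424 has an FTA preferential rate, but origin Talesta is not Faresta; base rate stands.
Duty = $489,423.04 × 18% + 3,832 × $0.10 = $88,479.35.
Line 3 (V-916, Coros, 394 units, $41,712.78):
Base rate for V-916 is 20%.
Additional duty on V-916 from Coros: +17.1%. Applied ad valorem rate: 20% + 17.1% = 37.1%.
Duty = $41,712.78 × 37.1% = $15,475.44.
Line 4 (P-369, Drenon, 1,143 kg, $85,953.60):
Base rate for P-369 is $1.02/kg.
Duty = 1,143 × $1.02 = $1,165.86.
Total = $0.00 + $88,479.35 + $15,475.44 + $1,165.86 = $105,120.65.

$105,120.65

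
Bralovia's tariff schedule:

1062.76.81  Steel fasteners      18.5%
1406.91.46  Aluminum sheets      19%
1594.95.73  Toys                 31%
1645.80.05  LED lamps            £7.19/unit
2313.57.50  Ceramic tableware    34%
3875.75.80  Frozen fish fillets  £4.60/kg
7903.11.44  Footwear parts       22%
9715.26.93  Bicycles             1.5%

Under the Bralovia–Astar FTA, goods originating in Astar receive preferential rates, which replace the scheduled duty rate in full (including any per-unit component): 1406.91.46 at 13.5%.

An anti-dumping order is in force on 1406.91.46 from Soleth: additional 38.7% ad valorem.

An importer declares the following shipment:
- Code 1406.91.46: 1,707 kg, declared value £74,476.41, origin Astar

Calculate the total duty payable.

£10,054.32

Line 1 (1406.91.46, Astar, 1,707 kg, £74,476.41):
Base rate for 1406.91.46 is 19%.
Origin Astar qualifies under the Bralovia–Astar agreement and 1406.91.46 is covered: preferential rate 13.5% applies instead.
The additional-duty order on 1406.91.46 targets Soleth, not Astar; it does not apply.
Duty = £74,476.41 × 13.5% = £10,054.32.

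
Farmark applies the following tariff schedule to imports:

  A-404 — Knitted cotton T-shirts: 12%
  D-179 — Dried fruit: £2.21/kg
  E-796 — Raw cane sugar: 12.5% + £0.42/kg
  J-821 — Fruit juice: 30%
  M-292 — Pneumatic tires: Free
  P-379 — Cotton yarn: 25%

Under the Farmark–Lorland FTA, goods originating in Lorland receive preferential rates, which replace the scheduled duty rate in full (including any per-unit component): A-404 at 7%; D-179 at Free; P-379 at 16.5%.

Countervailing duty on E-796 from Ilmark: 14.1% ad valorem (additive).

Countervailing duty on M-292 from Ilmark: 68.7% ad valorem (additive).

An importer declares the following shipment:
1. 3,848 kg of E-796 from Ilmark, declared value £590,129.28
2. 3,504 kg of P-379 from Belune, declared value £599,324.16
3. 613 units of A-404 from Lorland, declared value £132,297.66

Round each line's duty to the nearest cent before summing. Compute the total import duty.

£317,682.43

Line 1 (E-796, Ilmark, 3,848 kg, £590,129.28):
Base rate for E-796 is 12.5% + £0.42/kg.
Additional duty on E-796 from Ilmark: +14.1%. Applied ad valorem rate: 12.5% + 14.1% = 26.6%.
Duty = £590,129.28 × 26.6% + 3,848 × £0.42 = £158,590.55.
Line 2 (P-379, Belune, 3,504 kg, £599,324.16):
Base rate for P-379 is 25%.
P-379 has an FTA preferential rate, but origin Belune is not Lorland; base rate stands.
Duty = £599,324.16 × 25% = £149,831.04.
Line 3 (A-404, Lorland, 613 units, £132,297.66):
Base rate for A-404 is 12%.
Origin Lorland qualifies under the Farmark–Lorland agreement and A-404 is covered: preferential rate 7% applies instead.
Duty = £132,297.66 × 7% = £9,260.84.
Total = £158,590.55 + £149,831.04 + £9,260.84 = £317,682.43.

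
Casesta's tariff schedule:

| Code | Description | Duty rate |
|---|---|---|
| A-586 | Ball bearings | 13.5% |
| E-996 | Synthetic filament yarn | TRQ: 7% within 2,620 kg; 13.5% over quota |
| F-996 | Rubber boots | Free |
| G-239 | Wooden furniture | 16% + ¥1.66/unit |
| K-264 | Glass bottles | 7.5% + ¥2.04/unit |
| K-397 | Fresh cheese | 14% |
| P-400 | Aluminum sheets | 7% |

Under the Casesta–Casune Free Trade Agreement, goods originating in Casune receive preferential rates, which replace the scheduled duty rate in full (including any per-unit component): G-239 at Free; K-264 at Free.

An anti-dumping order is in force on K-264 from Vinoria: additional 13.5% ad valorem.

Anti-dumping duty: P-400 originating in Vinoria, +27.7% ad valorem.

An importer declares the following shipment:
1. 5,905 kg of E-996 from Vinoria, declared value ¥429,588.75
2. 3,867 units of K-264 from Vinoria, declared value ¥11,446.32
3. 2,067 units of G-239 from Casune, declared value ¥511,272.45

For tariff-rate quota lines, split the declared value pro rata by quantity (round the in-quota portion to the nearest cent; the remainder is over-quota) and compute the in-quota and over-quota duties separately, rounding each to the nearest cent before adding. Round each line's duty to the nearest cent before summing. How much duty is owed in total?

Line 1 (E-996, Vinoria, 5,905 kg, ¥429,588.75):
Code E-996 is under a tariff-rate quota (threshold 2,620 kg). In-quota: 2,620 kg at 7%; over-quota: 3,285 kg at 13.5%.
Pro-rata value split: in-quota = ¥429,588.75 × 2,620/5,905 = ¥190,605.00; over-quota = ¥429,588.75 − ¥190,605.00 = ¥238,983.75.
In-quota duty = ¥190,605.00 × 7% = ¥13,342.35. Over-quota duty = ¥238,983.75 × 13.5% = ¥32,262.81.
Line duty = ¥13,342.35 + ¥32,262.81 = ¥45,605.16.
Line 2 (K-264, Vinoria, 3,867 units, ¥11,446.32):
Base rate for K-264 is 7.5% + ¥2.04/unit.
K-264 has an FTA preferential rate, but origin Vinoria is not Casune; base rate stands.
Additional duty on K-264 from Vinoria: +13.5%. Applied ad valorem rate: 7.5% + 13.5% = 21%.
Duty = ¥11,446.32 × 21% + 3,867 × ¥2.04 = ¥10,292.41.
Line 3 (G-239, Casune, 2,067 units, ¥511,272.45):
Base rate for G-239 is 16% + ¥1.66/unit.
Origin Casune qualifies under the Casesta–Casune agreement and G-239 is covered: preferential rate Free applies instead.
Duty = ¥511,272.45 × 0% = ¥0.00.
Total = ¥45,605.16 + ¥10,292.41 + ¥0.00 = ¥55,897.57.

¥55,897.57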